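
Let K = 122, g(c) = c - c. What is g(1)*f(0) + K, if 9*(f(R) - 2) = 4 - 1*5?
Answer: 122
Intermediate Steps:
g(c) = 0
f(R) = 17/9 (f(R) = 2 + (4 - 1*5)/9 = 2 + (4 - 5)/9 = 2 + (⅑)*(-1) = 2 - ⅑ = 17/9)
g(1)*f(0) + K = 0*(17/9) + 122 = 0 + 122 = 122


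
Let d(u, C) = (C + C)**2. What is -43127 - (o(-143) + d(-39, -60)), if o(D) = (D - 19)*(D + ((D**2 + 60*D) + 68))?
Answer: 1853101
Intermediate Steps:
d(u, C) = 4*C**2 (d(u, C) = (2*C)**2 = 4*C**2)
o(D) = (-19 + D)*(68 + D**2 + 61*D) (o(D) = (-19 + D)*(D + (68 + D**2 + 60*D)) = (-19 + D)*(68 + D**2 + 61*D))
-43127 - (o(-143) + d(-39, -60)) = -43127 - ((-1292 + (-143)**3 - 1091*(-143) + 42*(-143)**2) + 4*(-60)**2) = -43127 - ((-1292 - 2924207 + 156013 + 42*20449) + 4*3600) = -43127 - ((-1292 - 2924207 + 156013 + 858858) + 14400) = -43127 - (-1910628 + 14400) = -43127 - 1*(-1896228) = -43127 + 1896228 = 1853101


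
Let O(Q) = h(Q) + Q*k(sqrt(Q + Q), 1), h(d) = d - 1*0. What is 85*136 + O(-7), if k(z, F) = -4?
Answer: 11581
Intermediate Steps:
h(d) = d (h(d) = d + 0 = d)
O(Q) = -3*Q (O(Q) = Q + Q*(-4) = Q - 4*Q = -3*Q)
85*136 + O(-7) = 85*136 - 3*(-7) = 11560 + 21 = 11581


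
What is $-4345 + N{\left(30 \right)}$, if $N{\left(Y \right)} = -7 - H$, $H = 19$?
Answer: $-4371$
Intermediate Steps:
$N{\left(Y \right)} = -26$ ($N{\left(Y \right)} = -7 - 19 = -26$)
$-4345 + N{\left(30 \right)} = -4345 - 26 = -4371$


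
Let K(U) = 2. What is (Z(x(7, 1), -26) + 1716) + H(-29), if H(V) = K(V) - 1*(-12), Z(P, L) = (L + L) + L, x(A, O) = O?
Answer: 1652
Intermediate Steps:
Z(P, L) = 3*L (Z(P, L) = 2*L + L = 3*L)
H(V) = 14 (H(V) = 2 - 1*(-12) = 2 + 12 = 14)
(Z(x(7, 1), -26) + 1716) + H(-29) = (3*(-26) + 1716) + 14 = (-78 + 1716) + 14 = 1638 + 14 = 1652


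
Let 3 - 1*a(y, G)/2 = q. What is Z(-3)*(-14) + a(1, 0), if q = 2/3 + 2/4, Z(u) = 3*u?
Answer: 389/3 ≈ 129.67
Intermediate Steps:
q = 7/6 (q = 2*(⅓) + 2*(¼) = ⅔ + ½ = 7/6 ≈ 1.1667)
a(y, G) = 11/3 (a(y, G) = 6 - 2*7/6 = 6 - 7/3 = 11/3)
Z(-3)*(-14) + a(1, 0) = (3*(-3))*(-14) + 11/3 = -9*(-14) + 11/3 = 126 + 11/3 = 389/3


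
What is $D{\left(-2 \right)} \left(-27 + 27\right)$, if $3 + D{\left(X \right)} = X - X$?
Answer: $0$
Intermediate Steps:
$D{\left(X \right)} = -3$ ($D{\left(X \right)} = -3 + \left(X - X\right) = -3 + 0 = -3$)
$D{\left(-2 \right)} \left(-27 + 27\right) = - 3 \left(-27 + 27\right) = \left(-3\right) 0 = 0$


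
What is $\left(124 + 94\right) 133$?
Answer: $28994$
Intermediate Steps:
$\left(124 + 94\right) 133 = 218 \cdot 133 = 28994$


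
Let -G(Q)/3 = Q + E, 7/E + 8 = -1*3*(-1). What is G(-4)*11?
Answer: 891/5 ≈ 178.20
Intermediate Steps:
E = -7/5 (E = 7/(-8 - 1*3*(-1)) = 7/(-8 - 3*(-1)) = 7/(-8 + 3) = 7/(-5) = 7*(-⅕) = -7/5 ≈ -1.4000)
G(Q) = 21/5 - 3*Q (G(Q) = -3*(Q - 7/5) = -3*(-7/5 + Q) = 21/5 - 3*Q)
G(-4)*11 = (21/5 - 3*(-4))*11 = (21/5 + 12)*11 = (81/5)*11 = 891/5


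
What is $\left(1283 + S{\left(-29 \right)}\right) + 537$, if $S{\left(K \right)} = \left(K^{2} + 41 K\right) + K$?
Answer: $1443$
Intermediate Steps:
$S{\left(K \right)} = K^{2} + 42 K$
$\left(1283 + S{\left(-29 \right)}\right) + 537 = \left(1283 - 29 \left(42 - 29\right)\right) + 537 = \left(1283 - 377\right) + 537 = 906 + 537 = 1443$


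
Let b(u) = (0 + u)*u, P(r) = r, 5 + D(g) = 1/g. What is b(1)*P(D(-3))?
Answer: -16/3 ≈ -5.3333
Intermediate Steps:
D(g) = -5 + 1/g
b(u) = u² (b(u) = u*u = u²)
b(1)*P(D(-3)) = 1²*(-5 + 1/(-3)) = 1*(-5 - ⅓) = 1*(-16/3) = -16/3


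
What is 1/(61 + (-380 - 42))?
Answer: -1/361 ≈ -0.0027701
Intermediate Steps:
1/(61 + (-380 - 42)) = 1/(61 - 422) = 1/(-361) = -1/361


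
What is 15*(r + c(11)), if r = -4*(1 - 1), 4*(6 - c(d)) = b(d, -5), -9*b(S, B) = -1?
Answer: 1075/12 ≈ 89.583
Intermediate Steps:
b(S, B) = ⅑ (b(S, B) = -⅑*(-1) = ⅑)
c(d) = 215/36 (c(d) = 6 - ¼*⅑ = 6 - 1/36 = 215/36)
r = 0 (r = -4*0 = 0)
15*(r + c(11)) = 15*(0 + 215/36) = 15*(215/36) = 1075/12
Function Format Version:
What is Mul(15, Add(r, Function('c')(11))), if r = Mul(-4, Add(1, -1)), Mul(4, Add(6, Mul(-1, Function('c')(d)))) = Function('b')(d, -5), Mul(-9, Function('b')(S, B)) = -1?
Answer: Rational(1075, 12) ≈ 89.583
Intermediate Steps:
Function('b')(S, B) = Rational(1, 9) (Function('b')(S, B) = Mul(Rational(-1, 9), -1) = Rational(1, 9))
Function('c')(d) = Rational(215, 36) (Function('c')(d) = Add(6, Mul(Rational(-1, 4), Rational(1, 9))) = Add(6, Rational(-1, 36)) = Rational(215, 36))
r = 0 (r = Mul(-4, 0) = 0)
Mul(15, Add(r, Function('c')(11))) = Mul(15, Add(0, Rational(215, 36))) = Mul(15, Rational(215, 36)) = Rational(1075, 12)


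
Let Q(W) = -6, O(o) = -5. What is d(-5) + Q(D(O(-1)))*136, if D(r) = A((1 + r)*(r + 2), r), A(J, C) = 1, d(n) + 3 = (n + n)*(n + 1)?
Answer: -779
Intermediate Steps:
d(n) = -3 + 2*n*(1 + n) (d(n) = -3 + (n + n)*(n + 1) = -3 + (2*n)*(1 + n) = -3 + 2*n*(1 + n))
D(r) = 1
d(-5) + Q(D(O(-1)))*136 = (-3 + 2*(-5) + 2*(-5)**2) - 6*136 = (-3 - 10 + 2*25) - 816 = (-3 - 10 + 50) - 816 = 37 - 816 = -779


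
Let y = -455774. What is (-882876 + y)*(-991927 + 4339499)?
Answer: -4481227257800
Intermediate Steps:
(-882876 + y)*(-991927 + 4339499) = (-882876 - 455774)*(-991927 + 4339499) = -1338650*3347572 = -4481227257800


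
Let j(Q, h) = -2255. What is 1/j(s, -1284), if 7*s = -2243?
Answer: -1/2255 ≈ -0.00044346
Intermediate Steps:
s = -2243/7 (s = (⅐)*(-2243) = -2243/7 ≈ -320.43)
1/j(s, -1284) = 1/(-2255) = -1/2255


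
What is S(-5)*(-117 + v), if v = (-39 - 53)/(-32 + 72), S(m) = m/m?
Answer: -1193/10 ≈ -119.30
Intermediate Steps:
S(m) = 1
v = -23/10 (v = -92/40 = -92*1/40 = -23/10 ≈ -2.3000)
S(-5)*(-117 + v) = 1*(-117 - 23/10) = 1*(-1193/10) = -1193/10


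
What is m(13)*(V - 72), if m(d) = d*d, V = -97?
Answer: -28561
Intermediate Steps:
m(d) = d²
m(13)*(V - 72) = 13²*(-97 - 72) = 169*(-169) = -28561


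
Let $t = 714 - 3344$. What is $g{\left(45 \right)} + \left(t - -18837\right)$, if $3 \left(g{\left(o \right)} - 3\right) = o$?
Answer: $16225$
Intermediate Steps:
$g{\left(o \right)} = 3 + \frac{o}{3}$
$t = -2630$ ($t = 714 - 3344 = -2630$)
$g{\left(45 \right)} + \left(t - -18837\right) = \left(3 + \frac{1}{3} \cdot 45\right) - -16207 = \left(3 + 15\right) + \left(-2630 + 18837\right) = 18 + 16207 = 16225$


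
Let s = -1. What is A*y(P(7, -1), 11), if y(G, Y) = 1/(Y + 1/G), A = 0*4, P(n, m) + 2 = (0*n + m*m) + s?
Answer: 0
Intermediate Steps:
P(n, m) = -3 + m² (P(n, m) = -2 + ((0*n + m*m) - 1) = -2 + ((0 + m²) - 1) = -2 + (m² - 1) = -2 + (-1 + m²) = -3 + m²)
A = 0
A*y(P(7, -1), 11) = 0*((-3 + (-1)²)/(1 + (-3 + (-1)²)*11)) = 0*((-3 + 1)/(1 + (-3 + 1)*11)) = 0*(-2/(1 - 2*11)) = 0*(-2/(1 - 22)) = 0*(-2/(-21)) = 0*(-2*(-1/21)) = 0*(2/21) = 0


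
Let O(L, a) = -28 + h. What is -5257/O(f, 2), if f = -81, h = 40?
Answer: -5257/12 ≈ -438.08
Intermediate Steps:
O(L, a) = 12 (O(L, a) = -28 + 40 = 12)
-5257/O(f, 2) = -5257/12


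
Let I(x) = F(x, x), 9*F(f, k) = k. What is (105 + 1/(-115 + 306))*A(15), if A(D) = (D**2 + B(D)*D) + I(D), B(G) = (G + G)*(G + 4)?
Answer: 528074480/573 ≈ 9.2160e+5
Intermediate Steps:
F(f, k) = k/9
B(G) = 2*G*(4 + G) (B(G) = (2*G)*(4 + G) = 2*G*(4 + G))
I(x) = x/9
A(D) = D**2 + D/9 + 2*D**2*(4 + D) (A(D) = (D**2 + (2*D*(4 + D))*D) + D/9 = (D**2 + 2*D**2*(4 + D)) + D/9 = D**2 + D/9 + 2*D**2*(4 + D))
(105 + 1/(-115 + 306))*A(15) = (105 + 1/(-115 + 306))*((1/9)*15*(1 + 18*15**2 + 81*15)) = (105 + 1/191)*((1/9)*15*(1 + 18*225 + 1215)) = (105 + 1/191)*((1/9)*15*(1 + 4050 + 1215)) = 20056*((1/9)*15*5266)/191 = (20056/191)*(26330/3) = 528074480/573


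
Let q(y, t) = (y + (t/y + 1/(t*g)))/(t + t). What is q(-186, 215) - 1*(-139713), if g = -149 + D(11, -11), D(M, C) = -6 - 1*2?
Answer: 377185489908209/2699724900 ≈ 1.3971e+5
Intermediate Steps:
D(M, C) = -8 (D(M, C) = -6 - 2 = -8)
g = -157 (g = -149 - 8 = -157)
q(y, t) = (y - 1/(157*t) + t/y)/(2*t) (q(y, t) = (y + (t/y + 1/(t*(-157))))/(t + t) = (y + (t/y - 1/157/t))/((2*t)) = (y + (t/y - 1/(157*t)))*(1/(2*t)) = (y + (-1/(157*t) + t/y))*(1/(2*t)) = (y - 1/(157*t) + t/y)*(1/(2*t)) = (y - 1/(157*t) + t/y)/(2*t))
q(-186, 215) - 1*(-139713) = ((½)/(-186) - 1/314/215² + (½)*(-186)/215) - 1*(-139713) = ((½)*(-1/186) - 1/314*1/46225 + (½)*(-186)*(1/215)) + 139713 = (-1/372 - 1/14514650 - 93/215) + 139713 = -1175045491/2699724900 + 139713 = 377185489908209/2699724900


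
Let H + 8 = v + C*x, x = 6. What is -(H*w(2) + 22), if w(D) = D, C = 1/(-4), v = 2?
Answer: -7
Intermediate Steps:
C = -¼ ≈ -0.25000
H = -15/2 (H = -8 + (2 - ¼*6) = -8 + (2 - 3/2) = -8 + ½ = -15/2 ≈ -7.5000)
-(H*w(2) + 22) = -(-15/2*2 + 22) = -(-15 + 22) = -1*7 = -7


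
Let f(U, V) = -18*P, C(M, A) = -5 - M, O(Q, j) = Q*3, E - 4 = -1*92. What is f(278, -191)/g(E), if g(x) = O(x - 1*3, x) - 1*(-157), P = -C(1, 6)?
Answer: 27/29 ≈ 0.93103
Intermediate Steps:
E = -88 (E = 4 - 1*92 = 4 - 92 = -88)
O(Q, j) = 3*Q
P = 6 (P = -(-5 - 1*1) = -(-5 - 1) = -1*(-6) = 6)
f(U, V) = -108 (f(U, V) = -18*6 = -108)
g(x) = 148 + 3*x (g(x) = 3*(x - 1*3) - 1*(-157) = 3*(x - 3) + 157 = 3*(-3 + x) + 157 = (-9 + 3*x) + 157 = 148 + 3*x)
f(278, -191)/g(E) = -108/(148 + 3*(-88)) = -108/(148 - 264) = -108/(-116) = -108*(-1/116) = 27/29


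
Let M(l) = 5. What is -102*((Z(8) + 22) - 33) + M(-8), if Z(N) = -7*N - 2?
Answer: 7043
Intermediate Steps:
Z(N) = -2 - 7*N
-102*((Z(8) + 22) - 33) + M(-8) = -102*(((-2 - 7*8) + 22) - 33) + 5 = -102*(((-2 - 56) + 22) - 33) + 5 = -102*((-58 + 22) - 33) + 5 = -102*(-36 - 33) + 5 = -102*(-69) + 5 = 7038 + 5 = 7043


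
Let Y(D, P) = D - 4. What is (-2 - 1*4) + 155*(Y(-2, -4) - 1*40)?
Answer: -7136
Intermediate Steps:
Y(D, P) = -4 + D
(-2 - 1*4) + 155*(Y(-2, -4) - 1*40) = (-2 - 1*4) + 155*((-4 - 2) - 1*40) = (-2 - 4) + 155*(-6 - 40) = -6 + 155*(-46) = -6 - 7130 = -7136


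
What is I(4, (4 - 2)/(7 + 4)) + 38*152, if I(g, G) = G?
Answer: 63538/11 ≈ 5776.2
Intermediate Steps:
I(4, (4 - 2)/(7 + 4)) + 38*152 = (4 - 2)/(7 + 4) + 38*152 = 2/11 + 5776 = 63538/11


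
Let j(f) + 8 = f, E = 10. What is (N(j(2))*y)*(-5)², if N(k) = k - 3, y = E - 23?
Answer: 2925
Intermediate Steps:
j(f) = -8 + f
y = -13 (y = 10 - 23 = -13)
N(k) = -3 + k
(N(j(2))*y)*(-5)² = ((-3 + (-8 + 2))*(-13))*(-5)² = ((-3 - 6)*(-13))*25 = -9*(-13)*25 = 117*25 = 2925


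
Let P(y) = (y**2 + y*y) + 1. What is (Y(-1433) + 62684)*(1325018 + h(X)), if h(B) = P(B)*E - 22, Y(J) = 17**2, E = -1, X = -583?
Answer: 40631250141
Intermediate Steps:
P(y) = 1 + 2*y**2 (P(y) = (y**2 + y**2) + 1 = 2*y**2 + 1 = 1 + 2*y**2)
Y(J) = 289
h(B) = -23 - 2*B**2 (h(B) = (1 + 2*B**2)*(-1) - 22 = (-1 - 2*B**2) - 22 = -23 - 2*B**2)
(Y(-1433) + 62684)*(1325018 + h(X)) = (289 + 62684)*(1325018 + (-23 - 2*(-583)**2)) = 62973*(1325018 + (-23 - 2*339889)) = 62973*(1325018 + (-23 - 679778)) = 62973*(1325018 - 679801) = 62973*645217 = 40631250141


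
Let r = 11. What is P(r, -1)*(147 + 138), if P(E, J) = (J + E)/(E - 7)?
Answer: 1425/2 ≈ 712.50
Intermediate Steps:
P(E, J) = (E + J)/(-7 + E)
P(r, -1)*(147 + 138) = ((11 - 1)/(-7 + 11))*(147 + 138) = (10/4)*285 = ((¼)*10)*285 = (5/2)*285 = 1425/2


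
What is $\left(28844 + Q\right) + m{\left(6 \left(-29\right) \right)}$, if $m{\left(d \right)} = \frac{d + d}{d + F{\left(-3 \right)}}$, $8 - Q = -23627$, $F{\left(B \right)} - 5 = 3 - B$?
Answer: $\frac{8554425}{163} \approx 52481.0$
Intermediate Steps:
$F{\left(B \right)} = 8 - B$ ($F{\left(B \right)} = 5 - \left(-3 + B\right) = 8 - B$)
$Q = 23635$ ($Q = 8 - -23627 = 8 + 23627 = 23635$)
$m{\left(d \right)} = \frac{2 d}{11 + d}$ ($m{\left(d \right)} = \frac{d + d}{d + \left(8 - -3\right)} = \frac{2 d}{d + \left(8 + 3\right)} = \frac{2 d}{d + 11} = \frac{2 d}{11 + d}$)
$\left(28844 + Q\right) + m{\left(6 \left(-29\right) \right)} = \left(28844 + 23635\right) + \frac{2 \cdot 6 \left(-29\right)}{11 + 6 \left(-29\right)} = 52479 + 2 \left(-174\right) \frac{1}{11 - 174} = 52479 + 2 \left(-174\right) \frac{1}{-163} = 52479 + 2 \left(-174\right) \left(- \frac{1}{163}\right) = 52479 + \frac{348}{163} = \frac{8554425}{163}$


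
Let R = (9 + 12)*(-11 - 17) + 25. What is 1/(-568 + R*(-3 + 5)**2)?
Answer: -1/2820 ≈ -0.00035461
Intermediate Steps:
R = -563 (R = 21*(-28) + 25 = -588 + 25 = -563)
1/(-568 + R*(-3 + 5)**2) = 1/(-568 - 563*(-3 + 5)**2) = 1/(-568 - 563*2**2) = 1/(-568 - 563*4) = 1/(-568 - 2252) = 1/(-2820) = -1/2820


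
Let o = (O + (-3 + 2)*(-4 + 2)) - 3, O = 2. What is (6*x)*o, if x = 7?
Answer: 42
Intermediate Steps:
o = 1 (o = (2 + (-3 + 2)*(-4 + 2)) - 3 = (2 - 1*(-2)) - 3 = (2 + 2) - 3 = 4 - 3 = 1)
(6*x)*o = (6*7)*1 = 42*1 = 42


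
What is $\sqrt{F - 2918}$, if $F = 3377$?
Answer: $3 \sqrt{51} \approx 21.424$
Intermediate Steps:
$\sqrt{F - 2918} = \sqrt{3377 - 2918} = \sqrt{459} = 3 \sqrt{51}$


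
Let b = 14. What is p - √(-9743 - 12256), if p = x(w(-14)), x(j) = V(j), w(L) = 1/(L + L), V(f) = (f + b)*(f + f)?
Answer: -391/392 - I*√21999 ≈ -0.99745 - 148.32*I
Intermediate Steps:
V(f) = 2*f*(14 + f) (V(f) = (f + 14)*(f + f) = (14 + f)*(2*f) = 2*f*(14 + f))
w(L) = 1/(2*L)
x(j) = 2*j*(14 + j)
p = -391/392 (p = 2*((½)/(-14))*(14 + (½)/(-14)) = 2*((½)*(-1/14))*(14 + (½)*(-1/14)) = 2*(-1/28)*(14 - 1/28) = 2*(-1/28)*(391/28) = -391/392 ≈ -0.99745)
p - √(-9743 - 12256) = -391/392 - √(-9743 - 12256) = -391/392 - √(-21999) = -391/392 - I*√21999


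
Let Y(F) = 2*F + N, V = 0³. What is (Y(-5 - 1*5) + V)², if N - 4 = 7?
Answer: 81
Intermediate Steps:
N = 11 (N = 4 + 7 = 11)
V = 0
Y(F) = 11 + 2*F (Y(F) = 2*F + 11 = 11 + 2*F)
(Y(-5 - 1*5) + V)² = ((11 + 2*(-5 - 1*5)) + 0)² = ((11 + 2*(-5 - 5)) + 0)² = ((11 + 2*(-10)) + 0)² = ((11 - 20) + 0)² = (-9 + 0)² = (-9)² = 81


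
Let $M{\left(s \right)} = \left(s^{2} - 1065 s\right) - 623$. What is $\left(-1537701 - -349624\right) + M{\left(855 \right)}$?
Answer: $-1368250$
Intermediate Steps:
$M{\left(s \right)} = -623 + s^{2} - 1065 s$
$\left(-1537701 - -349624\right) + M{\left(855 \right)} = \left(-1537701 - -349624\right) - \left(911198 - 731025\right) = \left(-1537701 + 349624\right) - 180173 = -1188077 - 180173 = -1368250$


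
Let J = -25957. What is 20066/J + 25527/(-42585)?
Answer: -505704983/368459615 ≈ -1.3725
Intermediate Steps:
20066/J + 25527/(-42585) = 20066/(-25957) + 25527/(-42585) = 20066*(-1/25957) + 25527*(-1/42585) = -20066/25957 - 8509/14195 = -505704983/368459615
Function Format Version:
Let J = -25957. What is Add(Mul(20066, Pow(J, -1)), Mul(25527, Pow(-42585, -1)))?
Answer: Rational(-505704983, 368459615) ≈ -1.3725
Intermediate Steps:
Add(Mul(20066, Pow(J, -1)), Mul(25527, Pow(-42585, -1))) = Add(Mul(20066, Pow(-25957, -1)), Mul(25527, Pow(-42585, -1))) = Add(Mul(20066, Rational(-1, 25957)), Mul(25527, Rational(-1, 42585))) = Add(Rational(-20066, 25957), Rational(-8509, 14195)) = Rational(-505704983, 368459615)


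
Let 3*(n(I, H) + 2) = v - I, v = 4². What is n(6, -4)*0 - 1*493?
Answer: -493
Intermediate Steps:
v = 16
n(I, H) = 10/3 - I/3 (n(I, H) = -2 + (16 - I)/3 = -2 + (16/3 - I/3) = 10/3 - I/3)
n(6, -4)*0 - 1*493 = (10/3 - ⅓*6)*0 - 1*493 = (10/3 - 2)*0 - 493 = (4/3)*0 - 493 = 0 - 493 = -493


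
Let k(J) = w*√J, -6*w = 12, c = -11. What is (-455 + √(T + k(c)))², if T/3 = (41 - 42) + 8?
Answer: (455 - √(21 - 2*I*√11))² ≈ 2.0283e+5 + 644.1*I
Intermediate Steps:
w = -2 (w = -⅙*12 = -2)
k(J) = -2*√J
T = 21 (T = 3*((41 - 42) + 8) = 3*(-1 + 8) = 3*7 = 21)
(-455 + √(T + k(c)))² = (-455 + √(21 - 2*I*√11))²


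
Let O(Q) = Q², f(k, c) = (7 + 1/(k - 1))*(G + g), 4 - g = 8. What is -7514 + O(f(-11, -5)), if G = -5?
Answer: -58223/16 ≈ -3638.9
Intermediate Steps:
g = -4 (g = 4 - 1*8 = 4 - 8 = -4)
f(k, c) = -63 - 9/(-1 + k) (f(k, c) = (7 + 1/(k - 1))*(-5 - 4) = (7 + 1/(-1 + k))*(-9) = -63 - 9/(-1 + k))
-7514 + O(f(-11, -5)) = -7514 + (9*(6 - 7*(-11))/(-1 - 11))² = -7514 + (9*(6 + 77)/(-12))² = -7514 + (9*(-1/12)*83)² = -7514 + (-249/4)² = -7514 + 62001/16 = -58223/16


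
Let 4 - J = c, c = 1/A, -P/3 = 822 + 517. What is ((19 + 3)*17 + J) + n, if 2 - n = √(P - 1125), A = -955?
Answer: 362901/955 - I*√5142 ≈ 380.0 - 71.708*I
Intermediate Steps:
P = -4017 (P = -3*(822 + 517) = -3*1339 = -4017)
c = -1/955 (c = 1/(-955) = -1/955 ≈ -0.0010471)
n = 2 - I*√5142 (n = 2 - √(-4017 - 1125) = 2 - √(-5142) = 2 - I*√5142 ≈ 2.0 - 71.708*I)
J = 3821/955 (J = 4 - 1*(-1/955) = 4 + 1/955 = 3821/955 ≈ 4.0010)
((19 + 3)*17 + J) + n = ((19 + 3)*17 + 3821/955) + (2 - I*√5142) = (22*17 + 3821/955) + (2 - I*√5142) = (374 + 3821/955) + (2 - I*√5142) = 360991/955 + (2 - I*√5142) = 362901/955 - I*√5142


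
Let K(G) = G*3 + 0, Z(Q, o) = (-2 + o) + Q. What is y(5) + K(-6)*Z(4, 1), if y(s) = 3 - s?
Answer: -56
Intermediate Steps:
Z(Q, o) = -2 + Q + o
K(G) = 3*G (K(G) = 3*G + 0 = 3*G)
y(5) + K(-6)*Z(4, 1) = (3 - 1*5) + (3*(-6))*(-2 + 4 + 1) = (3 - 5) - 18*3 = -2 - 54 = -56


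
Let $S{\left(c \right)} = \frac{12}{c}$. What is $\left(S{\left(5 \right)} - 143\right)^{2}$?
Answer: $\frac{494209}{25} \approx 19768.0$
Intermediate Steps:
$\left(S{\left(5 \right)} - 143\right)^{2} = \left(\frac{12}{5} - 143\right)^{2} = \left(- \frac{703}{5}\right)^{2} = \frac{494209}{25}$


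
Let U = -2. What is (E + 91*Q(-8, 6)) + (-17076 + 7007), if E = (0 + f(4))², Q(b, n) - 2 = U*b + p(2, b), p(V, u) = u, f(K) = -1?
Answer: -9158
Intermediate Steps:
Q(b, n) = 2 - b (Q(b, n) = 2 + (-2*b + b) = 2 - b)
E = 1 (E = (0 - 1)² = (-1)² = 1)
(E + 91*Q(-8, 6)) + (-17076 + 7007) = (1 + 91*(2 - 1*(-8))) + (-17076 + 7007) = (1 + 91*(2 + 8)) - 10069 = (1 + 91*10) - 10069 = (1 + 910) - 10069 = 911 - 10069 = -9158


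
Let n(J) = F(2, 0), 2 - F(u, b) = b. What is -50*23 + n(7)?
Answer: -1148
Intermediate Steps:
F(u, b) = 2 - b
n(J) = 2 (n(J) = 2 - 1*0 = 2 + 0 = 2)
-50*23 + n(7) = -50*23 + 2 = -1150 + 2 = -1148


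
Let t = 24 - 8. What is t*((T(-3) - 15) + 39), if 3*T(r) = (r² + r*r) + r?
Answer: 464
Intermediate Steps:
T(r) = r/3 + 2*r²/3 (T(r) = ((r² + r*r) + r)/3 = ((r² + r²) + r)/3 = (2*r² + r)/3 = (r + 2*r²)/3 = r/3 + 2*r²/3)
t = 16
t*((T(-3) - 15) + 39) = 16*(((⅓)*(-3)*(1 + 2*(-3)) - 15) + 39) = 16*(((⅓)*(-3)*(1 - 6) - 15) + 39) = 16*(((⅓)*(-3)*(-5) - 15) + 39) = 16*((5 - 15) + 39) = 16*(-10 + 39) = 16*29 = 464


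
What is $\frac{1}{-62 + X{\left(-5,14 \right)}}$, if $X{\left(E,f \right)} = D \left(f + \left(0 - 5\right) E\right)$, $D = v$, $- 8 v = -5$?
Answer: $- \frac{8}{301} \approx -0.026578$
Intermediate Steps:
$v = \frac{5}{8}$ ($v = \left(- \frac{1}{8}\right) \left(-5\right) = \frac{5}{8} \approx 0.625$)
$D = \frac{5}{8} \approx 0.625$
$X{\left(E,f \right)} = - \frac{25 E}{8} + \frac{5 f}{8}$ ($X{\left(E,f \right)} = \frac{5 \left(f + \left(0 - 5\right) E\right)}{8} = \frac{5 \left(f - 5 E\right)}{8} = - \frac{25 E}{8} + \frac{5 f}{8}$)
$\frac{1}{-62 + X{\left(-5,14 \right)}} = \frac{1}{-62 + \left(\left(- \frac{25}{8}\right) \left(-5\right) + \frac{5}{8} \cdot 14\right)} = \frac{1}{-62 + \left(\frac{125}{8} + \frac{35}{4}\right)} = \frac{1}{-62 + \frac{195}{8}} = \frac{1}{- \frac{301}{8}} = - \frac{8}{301}$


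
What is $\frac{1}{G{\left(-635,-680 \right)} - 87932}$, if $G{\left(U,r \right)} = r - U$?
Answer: $- \frac{1}{87977} \approx -1.1367 \cdot 10^{-5}$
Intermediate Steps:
$\frac{1}{G{\left(-635,-680 \right)} - 87932} = \frac{1}{\left(-680 - -635\right) - 87932} = \frac{1}{\left(-680 + 635\right) - 87932} = \frac{1}{-45 - 87932} = \frac{1}{-87977} = - \frac{1}{87977}$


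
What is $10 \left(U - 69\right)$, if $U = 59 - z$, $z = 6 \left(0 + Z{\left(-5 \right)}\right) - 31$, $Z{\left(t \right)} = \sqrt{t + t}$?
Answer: $210 - 60 i \sqrt{10} \approx 210.0 - 189.74 i$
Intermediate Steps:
$Z{\left(t \right)} = \sqrt{2} \sqrt{t}$ ($Z{\left(t \right)} = \sqrt{2 t} = \sqrt{2} \sqrt{t}$)
$z = -31 + 6 i \sqrt{10}$ ($z = 6 \left(0 + \sqrt{2} \sqrt{-5}\right) - 31 = 6 \left(0 + \sqrt{2} i \sqrt{5}\right) - 31 = 6 \left(0 + i \sqrt{10}\right) - 31 = 6 i \sqrt{10} - 31 = -31 + 6 i \sqrt{10} \approx -31.0 + 18.974 i$)
$U = 90 - 6 i \sqrt{10}$ ($U = 59 - \left(-31 + 6 i \sqrt{10}\right) = 59 + \left(31 - 6 i \sqrt{10}\right) = 90 - 6 i \sqrt{10} \approx 90.0 - 18.974 i$)
$10 \left(U - 69\right) = 10 \left(\left(90 - 6 i \sqrt{10}\right) - 69\right) = 10 \left(21 - 6 i \sqrt{10}\right) = 210 - 60 i \sqrt{10}$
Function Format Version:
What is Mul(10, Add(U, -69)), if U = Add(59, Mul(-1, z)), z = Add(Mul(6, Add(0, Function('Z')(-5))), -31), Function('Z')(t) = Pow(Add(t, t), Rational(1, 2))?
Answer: Add(210, Mul(-60, I, Pow(10, Rational(1, 2)))) ≈ Add(210.00, Mul(-189.74, I))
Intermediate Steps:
Function('Z')(t) = Mul(Pow(2, Rational(1, 2)), Pow(t, Rational(1, 2))) (Function('Z')(t) = Pow(Mul(2, t), Rational(1, 2)) = Mul(Pow(2, Rational(1, 2)), Pow(t, Rational(1, 2))))
z = Add(-31, Mul(6, I, Pow(10, Rational(1, 2)))) (z = Add(Mul(6, Add(0, Mul(Pow(2, Rational(1, 2)), Pow(-5, Rational(1, 2))))), -31) = Add(Mul(6, Add(0, Mul(Pow(2, Rational(1, 2)), Mul(I, Pow(5, Rational(1, 2)))))), -31) = Add(Mul(6, Add(0, Mul(I, Pow(10, Rational(1, 2))))), -31) = Add(Mul(6, Mul(I, Pow(10, Rational(1, 2)))), -31) = Add(Mul(6, I, Pow(10, Rational(1, 2))), -31) = Add(-31, Mul(6, I, Pow(10, Rational(1, 2)))) ≈ Add(-31.000, Mul(18.974, I)))
U = Add(90, Mul(-6, I, Pow(10, Rational(1, 2)))) (U = Add(59, Mul(-1, Add(-31, Mul(6, I, Pow(10, Rational(1, 2)))))) = Add(59, Add(31, Mul(-6, I, Pow(10, Rational(1, 2))))) = Add(90, Mul(-6, I, Pow(10, Rational(1, 2)))) ≈ Add(90.000, Mul(-18.974, I)))
Mul(10, Add(U, -69)) = Mul(10, Add(Add(90, Mul(-6, I, Pow(10, Rational(1, 2)))), -69)) = Mul(10, Add(21, Mul(-6, I, Pow(10, Rational(1, 2))))) = Add(210, Mul(-60, I, Pow(10, Rational(1, 2))))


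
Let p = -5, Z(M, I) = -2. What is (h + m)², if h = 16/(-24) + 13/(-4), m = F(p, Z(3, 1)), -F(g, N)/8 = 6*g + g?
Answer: 10975969/144 ≈ 76222.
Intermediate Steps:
F(g, N) = -56*g (F(g, N) = -8*(6*g + g) = -56*g)
m = 280 (m = -56*(-5) = 280)
h = -47/12 (h = 16*(-1/24) + 13*(-¼) = -⅔ - 13/4 = -47/12 ≈ -3.9167)
(h + m)² = (-47/12 + 280)² = (3313/12)² = 10975969/144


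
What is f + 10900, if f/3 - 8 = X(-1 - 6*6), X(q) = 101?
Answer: 11227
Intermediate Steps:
f = 327 (f = 24 + 3*101 = 24 + 303 = 327)
f + 10900 = 327 + 10900 = 11227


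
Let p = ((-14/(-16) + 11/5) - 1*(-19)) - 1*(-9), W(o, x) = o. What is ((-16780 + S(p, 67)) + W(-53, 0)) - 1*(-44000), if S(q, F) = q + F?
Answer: 1090603/40 ≈ 27265.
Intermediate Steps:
p = 1243/40 (p = ((-14*(-1/16) + 11*(⅕)) + 19) + 9 = ((7/8 + 11/5) + 19) + 9 = (123/40 + 19) + 9 = 883/40 + 9 = 1243/40 ≈ 31.075)
S(q, F) = F + q
((-16780 + S(p, 67)) + W(-53, 0)) - 1*(-44000) = ((-16780 + (67 + 1243/40)) - 53) - 1*(-44000) = ((-16780 + 3923/40) - 53) + 44000 = (-667277/40 - 53) + 44000 = -669397/40 + 44000 = 1090603/40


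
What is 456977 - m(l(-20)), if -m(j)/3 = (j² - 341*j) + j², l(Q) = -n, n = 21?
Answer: 481106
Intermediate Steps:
l(Q) = -21 (l(Q) = -1*21 = -21)
m(j) = -6*j² + 1023*j (m(j) = -3*((j² - 341*j) + j²) = -3*(-341*j + 2*j²) = -6*j² + 1023*j)
456977 - m(l(-20)) = 456977 - 3*(-21)*(341 - 2*(-21)) = 456977 - 3*(-21)*(341 + 42) = 456977 - 3*(-21)*383 = 456977 - 1*(-24129) = 456977 + 24129 = 481106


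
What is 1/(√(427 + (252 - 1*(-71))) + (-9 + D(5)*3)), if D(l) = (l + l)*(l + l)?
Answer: 97/27977 - 5*√30/83931 ≈ 0.0031408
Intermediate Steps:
D(l) = 4*l² (D(l) = (2*l)*(2*l) = 4*l²)
1/(√(427 + (252 - 1*(-71))) + (-9 + D(5)*3)) = 1/(√(427 + (252 - 1*(-71))) + (-9 + (4*5²)*3)) = 1/(√(427 + (252 + 71)) + (-9 + (4*25)*3)) = 1/(√(427 + 323) + (-9 + 100*3)) = 1/(√750 + (-9 + 300)) = 1/(5*√30 + 291) = 1/(291 + 5*√30)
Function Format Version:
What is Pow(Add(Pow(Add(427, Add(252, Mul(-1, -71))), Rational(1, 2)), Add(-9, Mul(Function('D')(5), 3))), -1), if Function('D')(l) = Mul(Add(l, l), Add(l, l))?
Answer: Add(Rational(97, 27977), Mul(Rational(-5, 83931), Pow(30, Rational(1, 2)))) ≈ 0.0031408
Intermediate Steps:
Function('D')(l) = Mul(4, Pow(l, 2)) (Function('D')(l) = Mul(Mul(2, l), Mul(2, l)) = Mul(4, Pow(l, 2)))
Pow(Add(Pow(Add(427, Add(252, Mul(-1, -71))), Rational(1, 2)), Add(-9, Mul(Function('D')(5), 3))), -1) = Pow(Add(Pow(Add(427, Add(252, Mul(-1, -71))), Rational(1, 2)), Add(-9, Mul(Mul(4, Pow(5, 2)), 3))), -1) = Pow(Add(Pow(Add(427, Add(252, 71)), Rational(1, 2)), Add(-9, Mul(Mul(4, 25), 3))), -1) = Pow(Add(Pow(Add(427, 323), Rational(1, 2)), Add(-9, Mul(100, 3))), -1) = Pow(Add(Pow(750, Rational(1, 2)), Add(-9, 300)), -1) = Pow(Add(Mul(5, Pow(30, Rational(1, 2))), 291), -1) = Pow(Add(291, Mul(5, Pow(30, Rational(1, 2)))), -1)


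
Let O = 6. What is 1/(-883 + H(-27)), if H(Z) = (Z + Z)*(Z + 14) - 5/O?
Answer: -6/1091 ≈ -0.0054995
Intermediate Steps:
H(Z) = -⅚ + 2*Z*(14 + Z) (H(Z) = (Z + Z)*(Z + 14) - 5/6 = (2*Z)*(14 + Z) - 5*⅙ = 2*Z*(14 + Z) - ⅚ = -⅚ + 2*Z*(14 + Z))
1/(-883 + H(-27)) = 1/(-883 + (-⅚ + 2*(-27)*(14 - 27))) = 1/(-883 + (-⅚ + 2*(-27)*(-13))) = 1/(-883 + (-⅚ + 702)) = 1/(-883 + 4207/6) = 1/(-1091/6) = -6/1091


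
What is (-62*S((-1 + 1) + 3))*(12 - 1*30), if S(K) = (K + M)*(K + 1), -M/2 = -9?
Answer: 93744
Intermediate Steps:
M = 18 (M = -2*(-9) = 18)
S(K) = (1 + K)*(18 + K) (S(K) = (K + 18)*(K + 1) = (18 + K)*(1 + K) = (1 + K)*(18 + K))
(-62*S((-1 + 1) + 3))*(12 - 1*30) = (-62*(18 + ((-1 + 1) + 3)² + 19*((-1 + 1) + 3)))*(12 - 1*30) = (-62*(18 + (0 + 3)² + 19*(0 + 3)))*(12 - 30) = -62*(18 + 3² + 19*3)*(-18) = -62*(18 + 9 + 57)*(-18) = -62*84*(-18) = -5208*(-18) = 93744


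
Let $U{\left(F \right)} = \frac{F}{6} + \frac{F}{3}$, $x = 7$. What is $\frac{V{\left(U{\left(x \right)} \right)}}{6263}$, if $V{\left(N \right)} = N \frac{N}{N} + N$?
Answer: $\frac{7}{6263} \approx 0.0011177$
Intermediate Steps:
$U{\left(F \right)} = \frac{F}{2}$ ($U{\left(F \right)} = F \frac{1}{6} + F \frac{1}{3} = \frac{F}{6} + \frac{F}{3} = \frac{F}{2}$)
$V{\left(N \right)} = 2 N$ ($V{\left(N \right)} = N 1 + N = N + N = 2 N$)
$\frac{V{\left(U{\left(x \right)} \right)}}{6263} = \frac{2 \cdot \frac{1}{2} \cdot 7}{6263} = 2 \cdot \frac{7}{2} \cdot \frac{1}{6263} = 7 \cdot \frac{1}{6263} = \frac{7}{6263}$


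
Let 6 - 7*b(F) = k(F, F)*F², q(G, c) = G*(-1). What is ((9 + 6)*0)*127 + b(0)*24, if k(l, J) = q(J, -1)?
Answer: 144/7 ≈ 20.571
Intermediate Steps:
q(G, c) = -G
k(l, J) = -J
b(F) = 6/7 + F³/7 (b(F) = 6/7 - (-F)*F²/7 = 6/7 - (-1)*F³/7 = 6/7 + F³/7)
((9 + 6)*0)*127 + b(0)*24 = ((9 + 6)*0)*127 + (6/7 + (⅐)*0³)*24 = (15*0)*127 + (6/7 + (⅐)*0)*24 = 0*127 + (6/7 + 0)*24 = 0 + (6/7)*24 = 0 + 144/7 = 144/7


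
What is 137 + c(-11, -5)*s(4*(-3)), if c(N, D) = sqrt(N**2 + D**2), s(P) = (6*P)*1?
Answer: 137 - 72*sqrt(146) ≈ -732.98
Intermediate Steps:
s(P) = 6*P
c(N, D) = sqrt(D**2 + N**2)
137 + c(-11, -5)*s(4*(-3)) = 137 + sqrt((-5)**2 + (-11)**2)*(6*(4*(-3))) = 137 + sqrt(25 + 121)*(6*(-12)) = 137 + sqrt(146)*(-72) = 137 - 72*sqrt(146)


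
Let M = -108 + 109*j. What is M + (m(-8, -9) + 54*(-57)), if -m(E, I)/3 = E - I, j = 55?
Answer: 2806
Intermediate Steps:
m(E, I) = -3*E + 3*I (m(E, I) = -3*(E - I) = -3*E + 3*I)
M = 5887 (M = -108 + 109*55 = -108 + 5995 = 5887)
M + (m(-8, -9) + 54*(-57)) = 5887 + ((-3*(-8) + 3*(-9)) + 54*(-57)) = 5887 + ((24 - 27) - 3078) = 5887 + (-3 - 3078) = 5887 - 3081 = 2806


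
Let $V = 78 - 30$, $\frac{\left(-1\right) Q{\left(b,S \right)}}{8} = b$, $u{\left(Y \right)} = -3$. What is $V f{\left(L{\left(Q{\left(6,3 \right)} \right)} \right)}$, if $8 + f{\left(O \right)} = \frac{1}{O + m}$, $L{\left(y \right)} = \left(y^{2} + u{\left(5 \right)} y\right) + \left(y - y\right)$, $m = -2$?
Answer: $- \frac{469608}{1223} \approx -383.98$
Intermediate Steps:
$Q{\left(b,S \right)} = - 8 b$
$L{\left(y \right)} = y^{2} - 3 y$ ($L{\left(y \right)} = \left(y^{2} - 3 y\right) + \left(y - y\right) = \left(y^{2} - 3 y\right) + 0 = y^{2} - 3 y$)
$f{\left(O \right)} = -8 + \frac{1}{-2 + O}$ ($f{\left(O \right)} = -8 + \frac{1}{O - 2} = -8 + \frac{1}{-2 + O}$)
$V = 48$ ($V = 78 - 30 = 48$)
$V f{\left(L{\left(Q{\left(6,3 \right)} \right)} \right)} = 48 \frac{17 - 8 \left(-8\right) 6 \left(-3 - 48\right)}{-2 + \left(-8\right) 6 \left(-3 - 48\right)} = 48 \frac{17 - 8 \left(- 48 \left(-3 - 48\right)\right)}{-2 - 48 \left(-3 - 48\right)} = 48 \frac{17 - 8 \left(\left(-48\right) \left(-51\right)\right)}{-2 - -2448} = 48 \frac{17 - 19584}{-2 + 2448} = 48 \frac{17 - 19584}{2446} = 48 \cdot \frac{1}{2446} \left(-19567\right) = 48 \left(- \frac{19567}{2446}\right) = - \frac{469608}{1223}$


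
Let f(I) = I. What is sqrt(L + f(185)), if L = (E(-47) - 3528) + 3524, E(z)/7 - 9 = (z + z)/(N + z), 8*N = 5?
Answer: 2*sqrt(181313)/53 ≈ 16.068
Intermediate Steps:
N = 5/8 (N = (1/8)*5 = 5/8 ≈ 0.62500)
E(z) = 63 + 14*z/(5/8 + z) (E(z) = 63 + 7*((z + z)/(5/8 + z)) = 63 + 7*((2*z)/(5/8 + z)) = 63 + 7*(2*z/(5/8 + z)) = 63 + 14*z/(5/8 + z))
L = 3879/53 (L = (7*(45 + 88*(-47))/(5 + 8*(-47)) - 3528) + 3524 = (7*(45 - 4136)/(5 - 376) - 3528) + 3524 = (7*(-4091)/(-371) - 3528) + 3524 = (7*(-1/371)*(-4091) - 3528) + 3524 = (4091/53 - 3528) + 3524 = -182893/53 + 3524 = 3879/53 ≈ 73.189)
sqrt(L + f(185)) = sqrt(3879/53 + 185) = sqrt(13684/53) = 2*sqrt(181313)/53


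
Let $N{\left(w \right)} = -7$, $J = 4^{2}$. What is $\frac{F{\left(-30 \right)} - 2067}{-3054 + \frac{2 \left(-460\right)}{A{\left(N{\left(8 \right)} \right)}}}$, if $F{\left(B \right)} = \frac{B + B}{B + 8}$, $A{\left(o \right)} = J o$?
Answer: $\frac{317898}{469051} \approx 0.67775$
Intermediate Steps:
$J = 16$
$A{\left(o \right)} = 16 o$
$F{\left(B \right)} = \frac{2 B}{8 + B}$
$\frac{F{\left(-30 \right)} - 2067}{-3054 + \frac{2 \left(-460\right)}{A{\left(N{\left(8 \right)} \right)}}} = \frac{2 \left(-30\right) \frac{1}{8 - 30} - 2067}{-3054 + \frac{2 \left(-460\right)}{16 \left(-7\right)}} = \frac{2 \left(-30\right) \frac{1}{-22} - 2067}{-3054 - \frac{920}{-112}} = \frac{2 \left(-30\right) \left(- \frac{1}{22}\right) - 2067}{-3054 - - \frac{115}{14}} = \frac{\frac{30}{11} - 2067}{-3054 + \frac{115}{14}} = - \frac{22707}{11 \left(- \frac{42641}{14}\right)} = \left(- \frac{22707}{11}\right) \left(- \frac{14}{42641}\right) = \frac{317898}{469051}$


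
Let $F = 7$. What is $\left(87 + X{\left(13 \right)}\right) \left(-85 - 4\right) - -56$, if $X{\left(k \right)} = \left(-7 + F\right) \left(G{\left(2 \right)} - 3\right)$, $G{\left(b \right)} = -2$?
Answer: $-7687$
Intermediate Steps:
$X{\left(k \right)} = 0$ ($X{\left(k \right)} = \left(-7 + 7\right) \left(-2 - 3\right) = 0 \left(-5\right) = 0$)
$\left(87 + X{\left(13 \right)}\right) \left(-85 - 4\right) - -56 = \left(87 + 0\right) \left(-85 - 4\right) - -56 = 87 \left(-89\right) + 56 = -7743 + 56 = -7687$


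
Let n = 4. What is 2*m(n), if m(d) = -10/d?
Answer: -5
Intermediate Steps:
2*m(n) = 2*(-10/4) = 2*(-10*¼) = 2*(-5/2) = -5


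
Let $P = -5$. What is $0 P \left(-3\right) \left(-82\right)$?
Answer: $0$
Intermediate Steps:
$0 P \left(-3\right) \left(-82\right) = 0 \left(-5\right) \left(-3\right) \left(-82\right) = 0 \left(-3\right) \left(-82\right) = 0 \left(-82\right) = 0$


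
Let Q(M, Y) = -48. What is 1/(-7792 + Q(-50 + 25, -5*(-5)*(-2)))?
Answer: -1/7840 ≈ -0.00012755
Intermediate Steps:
1/(-7792 + Q(-50 + 25, -5*(-5)*(-2))) = 1/(-7792 - 48) = 1/(-7840) = -1/7840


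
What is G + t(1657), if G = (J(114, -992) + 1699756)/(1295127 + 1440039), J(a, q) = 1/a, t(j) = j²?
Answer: 856118054143861/311808924 ≈ 2.7456e+6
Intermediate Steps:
G = 193772185/311808924 (G = (1/114 + 1699756)/(1295127 + 1440039) = (1/114 + 1699756)/2735166 = (193772185/114)*(1/2735166) = 193772185/311808924 ≈ 0.62145)
G + t(1657) = 193772185/311808924 + 1657² = 193772185/311808924 + 2745649 = 856118054143861/311808924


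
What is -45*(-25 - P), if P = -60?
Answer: -1575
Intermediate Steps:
-45*(-25 - P) = -45*(-25 - 1*(-60)) = -45*(-25 + 60) = -45*35 = -1575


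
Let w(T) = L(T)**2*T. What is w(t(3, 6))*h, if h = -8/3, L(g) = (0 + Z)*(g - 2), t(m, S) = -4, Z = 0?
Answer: 0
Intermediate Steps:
L(g) = 0 (L(g) = (0 + 0)*(g - 2) = 0*(-2 + g) = 0)
h = -8/3 (h = (1/3)*(-8) = -8/3 ≈ -2.6667)
w(T) = 0 (w(T) = 0**2*T = 0*T = 0)
w(t(3, 6))*h = 0*(-8/3) = 0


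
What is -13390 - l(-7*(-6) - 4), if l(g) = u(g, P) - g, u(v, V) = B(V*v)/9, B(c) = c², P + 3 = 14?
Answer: -294892/9 ≈ -32766.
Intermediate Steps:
P = 11 (P = -3 + 14 = 11)
u(v, V) = V²*v²/9 (u(v, V) = (V*v)²/9 = (V²*v²)*(⅑) = V²*v²/9)
l(g) = -g + 121*g²/9 (l(g) = (⅑)*11²*g² - g = (⅑)*121*g² - g = 121*g²/9 - g = -g + 121*g²/9)
-13390 - l(-7*(-6) - 4) = -13390 - (-7*(-6) - 4)*(-9 + 121*(-7*(-6) - 4))/9 = -13390 - (42 - 4)*(-9 + 121*(42 - 4))/9 = -13390 - 38*(-9 + 121*38)/9 = -13390 - 38*(-9 + 4598)/9 = -13390 - 38*4589/9 = -13390 - 1*174382/9 = -13390 - 174382/9 = -294892/9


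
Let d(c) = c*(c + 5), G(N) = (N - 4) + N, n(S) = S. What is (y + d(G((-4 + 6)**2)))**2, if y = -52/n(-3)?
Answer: 25600/9 ≈ 2844.4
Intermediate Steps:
G(N) = -4 + 2*N (G(N) = (-4 + N) + N = -4 + 2*N)
d(c) = c*(5 + c)
y = 52/3 (y = -52/(-3) = -52*(-1/3) = 52/3 ≈ 17.333)
(y + d(G((-4 + 6)**2)))**2 = (52/3 + (-4 + 2*(-4 + 6)**2)*(5 + (-4 + 2*(-4 + 6)**2)))**2 = (52/3 + (-4 + 2*2**2)*(5 + (-4 + 2*2**2)))**2 = (52/3 + (-4 + 2*4)*(5 + (-4 + 2*4)))**2 = (52/3 + (-4 + 8)*(5 + (-4 + 8)))**2 = (52/3 + 4*(5 + 4))**2 = (52/3 + 4*9)**2 = (52/3 + 36)**2 = (160/3)**2 = 25600/9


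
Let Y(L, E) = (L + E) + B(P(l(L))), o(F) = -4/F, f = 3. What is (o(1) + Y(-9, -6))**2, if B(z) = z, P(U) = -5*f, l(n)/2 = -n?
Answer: 1156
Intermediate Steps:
l(n) = -2*n (l(n) = 2*(-n) = -2*n)
P(U) = -15 (P(U) = -5*3 = -15)
Y(L, E) = -15 + E + L (Y(L, E) = (L + E) - 15 = (E + L) - 15 = -15 + E + L)
(o(1) + Y(-9, -6))**2 = (-4/1 + (-15 - 6 - 9))**2 = (-4*1 - 30)**2 = (-4 - 30)**2 = (-34)**2 = 1156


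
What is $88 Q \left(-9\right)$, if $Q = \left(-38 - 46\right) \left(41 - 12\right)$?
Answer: $1929312$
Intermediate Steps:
$Q = -2436$ ($Q = \left(-84\right) 29 = -2436$)
$88 Q \left(-9\right) = 88 \left(-2436\right) \left(-9\right) = \left(-214368\right) \left(-9\right) = 1929312$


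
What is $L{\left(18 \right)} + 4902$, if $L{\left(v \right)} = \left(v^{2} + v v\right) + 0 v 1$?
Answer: $5550$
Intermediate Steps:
$L{\left(v \right)} = 2 v^{2}$ ($L{\left(v \right)} = \left(v^{2} + v^{2}\right) + 0 \cdot 1 = 2 v^{2} + 0 = 2 v^{2}$)
$L{\left(18 \right)} + 4902 = 2 \cdot 18^{2} + 4902 = 2 \cdot 324 + 4902 = 648 + 4902 = 5550$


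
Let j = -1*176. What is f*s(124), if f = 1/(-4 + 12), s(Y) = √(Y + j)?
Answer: I*√13/4 ≈ 0.90139*I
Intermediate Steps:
j = -176
s(Y) = √(-176 + Y) (s(Y) = √(Y - 176) = √(-176 + Y))
f = ⅛ (f = 1/8 = ⅛ ≈ 0.12500)
f*s(124) = √(-176 + 124)/8 = √(-52)/8 = (2*I*√13)/8 = I*√13/4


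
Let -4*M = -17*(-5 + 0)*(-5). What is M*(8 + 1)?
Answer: 3825/4 ≈ 956.25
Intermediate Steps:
M = 425/4 (M = -(-17)*(-5 + 0)*(-5)/4 = -(-17)*(-5*(-5))/4 = -(-17)*25/4 = -1/4*(-425) = 425/4 ≈ 106.25)
M*(8 + 1) = 425*(8 + 1)/4 = (425/4)*9 = 3825/4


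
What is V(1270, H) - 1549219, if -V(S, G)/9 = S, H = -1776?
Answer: -1560649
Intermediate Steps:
V(S, G) = -9*S
V(1270, H) - 1549219 = -9*1270 - 1549219 = -11430 - 1549219 = -1560649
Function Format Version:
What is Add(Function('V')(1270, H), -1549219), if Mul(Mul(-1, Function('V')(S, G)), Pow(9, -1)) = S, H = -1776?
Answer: -1560649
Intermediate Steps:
Function('V')(S, G) = Mul(-9, S)
Add(Function('V')(1270, H), -1549219) = Add(Mul(-9, 1270), -1549219) = Add(-11430, -1549219) = -1560649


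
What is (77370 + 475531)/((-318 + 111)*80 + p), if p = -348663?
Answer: -552901/365223 ≈ -1.5139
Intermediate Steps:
(77370 + 475531)/((-318 + 111)*80 + p) = (77370 + 475531)/((-318 + 111)*80 - 348663) = 552901/(-207*80 - 348663) = 552901/(-16560 - 348663) = 552901/(-365223) = 552901*(-1/365223) = -552901/365223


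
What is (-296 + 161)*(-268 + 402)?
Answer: -18090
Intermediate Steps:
(-296 + 161)*(-268 + 402) = -135*134 = -18090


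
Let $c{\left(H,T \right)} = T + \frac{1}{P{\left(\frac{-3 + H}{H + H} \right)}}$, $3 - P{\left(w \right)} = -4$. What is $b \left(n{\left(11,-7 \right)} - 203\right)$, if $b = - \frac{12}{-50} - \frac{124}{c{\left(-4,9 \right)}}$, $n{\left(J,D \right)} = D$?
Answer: $\frac{111909}{40} \approx 2797.7$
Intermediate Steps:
$P{\left(w \right)} = 7$ ($P{\left(w \right)} = 3 - -4 = 3 + 4 = 7$)
$c{\left(H,T \right)} = \frac{1}{7} + T$ ($c{\left(H,T \right)} = T + \frac{1}{7} = \frac{1}{7} + T$)
$b = - \frac{5329}{400}$ ($b = - \frac{12}{-50} - \frac{124}{\frac{1}{7} + 9} = \left(-12\right) \left(- \frac{1}{50}\right) - \frac{124}{\frac{64}{7}} = \frac{6}{25} - \frac{217}{16} = - \frac{5329}{400} \approx -13.322$)
$b \left(n{\left(11,-7 \right)} - 203\right) = - \frac{5329 \left(-7 - 203\right)}{400} = \left(- \frac{5329}{400}\right) \left(-210\right) = \frac{111909}{40}$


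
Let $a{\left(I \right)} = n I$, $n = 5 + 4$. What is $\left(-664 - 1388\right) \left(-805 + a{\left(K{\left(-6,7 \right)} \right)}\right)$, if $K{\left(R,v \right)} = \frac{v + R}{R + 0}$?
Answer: $1654938$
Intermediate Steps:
$n = 9$
$K{\left(R,v \right)} = \frac{R + v}{R}$
$a{\left(I \right)} = 9 I$
$\left(-664 - 1388\right) \left(-805 + a{\left(K{\left(-6,7 \right)} \right)}\right) = \left(-664 - 1388\right) \left(-805 + 9 \frac{-6 + 7}{-6}\right) = - 2052 \left(-805 + 9 \left(\left(- \frac{1}{6}\right) 1\right)\right) = - 2052 \left(-805 + 9 \left(- \frac{1}{6}\right)\right) = - 2052 \left(-805 - \frac{3}{2}\right) = \left(-2052\right) \left(- \frac{1613}{2}\right) = 1654938$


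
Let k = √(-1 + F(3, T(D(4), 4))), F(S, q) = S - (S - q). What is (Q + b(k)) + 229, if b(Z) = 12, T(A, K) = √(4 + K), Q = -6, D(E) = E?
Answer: 235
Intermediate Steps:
F(S, q) = q (F(S, q) = S + (q - S) = q)
k = √(-1 + 2*√2) (k = √(-1 + √(4 + 4)) = √(-1 + √8) = √(-1 + 2*√2) ≈ 1.3522)
(Q + b(k)) + 229 = (-6 + 12) + 229 = 6 + 229 = 235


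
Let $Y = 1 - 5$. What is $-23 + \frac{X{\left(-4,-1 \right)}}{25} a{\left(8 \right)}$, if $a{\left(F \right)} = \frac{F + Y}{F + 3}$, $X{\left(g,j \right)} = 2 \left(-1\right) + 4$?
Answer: $- \frac{6317}{275} \approx -22.971$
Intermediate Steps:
$Y = -4$ ($Y = 1 - 5 = -4$)
$X{\left(g,j \right)} = 2$ ($X{\left(g,j \right)} = -2 + 4 = 2$)
$a{\left(F \right)} = \frac{-4 + F}{3 + F}$ ($a{\left(F \right)} = \frac{F - 4}{F + 3} = \frac{-4 + F}{3 + F}$)
$-23 + \frac{X{\left(-4,-1 \right)}}{25} a{\left(8 \right)} = -23 + \frac{2}{25} \frac{-4 + 8}{3 + 8} = -23 + 2 \cdot \frac{1}{25} \cdot \frac{1}{11} \cdot 4 = -23 + \frac{2 \cdot \frac{1}{11} \cdot 4}{25} = -23 + \frac{2}{25} \cdot \frac{4}{11} = -23 + \frac{8}{275} = - \frac{6317}{275}$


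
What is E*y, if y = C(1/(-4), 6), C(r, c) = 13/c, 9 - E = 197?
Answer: -1222/3 ≈ -407.33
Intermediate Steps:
E = -188 (E = 9 - 1*197 = 9 - 197 = -188)
y = 13/6 ≈ 2.1667
E*y = -188*13/6 = -1222/3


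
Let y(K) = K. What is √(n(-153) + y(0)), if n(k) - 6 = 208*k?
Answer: I*√31818 ≈ 178.38*I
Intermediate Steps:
n(k) = 6 + 208*k
√(n(-153) + y(0)) = √((6 + 208*(-153)) + 0) = √((6 - 31824) + 0) = √(-31818 + 0) = √(-31818) = I*√31818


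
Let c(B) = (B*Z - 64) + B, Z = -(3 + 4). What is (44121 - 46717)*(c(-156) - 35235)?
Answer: 89206348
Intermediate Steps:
Z = -7 (Z = -1*7 = -7)
c(B) = -64 - 6*B (c(B) = (B*(-7) - 64) + B = (-7*B - 64) + B = (-64 - 7*B) + B = -64 - 6*B)
(44121 - 46717)*(c(-156) - 35235) = (44121 - 46717)*((-64 - 6*(-156)) - 35235) = -2596*((-64 + 936) - 35235) = -2596*(872 - 35235) = -2596*(-34363) = 89206348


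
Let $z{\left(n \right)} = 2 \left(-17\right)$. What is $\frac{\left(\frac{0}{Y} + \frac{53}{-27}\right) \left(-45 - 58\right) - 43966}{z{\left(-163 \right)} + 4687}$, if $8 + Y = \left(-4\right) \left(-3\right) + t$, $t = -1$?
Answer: $- \frac{1181623}{125631} \approx -9.4055$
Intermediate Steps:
$Y = 3$ ($Y = -8 - -11 = -8 + \left(12 - 1\right) = -8 + 11 = 3$)
$z{\left(n \right)} = -34$
$\frac{\left(\frac{0}{Y} + \frac{53}{-27}\right) \left(-45 - 58\right) - 43966}{z{\left(-163 \right)} + 4687} = \frac{\left(\frac{0}{3} + \frac{53}{-27}\right) \left(-45 - 58\right) - 43966}{-34 + 4687} = \frac{\left(0 \cdot \frac{1}{3} + 53 \left(- \frac{1}{27}\right)\right) \left(-103\right) - 43966}{4653} = \left(\left(0 - \frac{53}{27}\right) \left(-103\right) - 43966\right) \frac{1}{4653} = \left(\left(- \frac{53}{27}\right) \left(-103\right) - 43966\right) \frac{1}{4653} = \left(\frac{5459}{27} - 43966\right) \frac{1}{4653} = \left(- \frac{1181623}{27}\right) \frac{1}{4653} = - \frac{1181623}{125631}$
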